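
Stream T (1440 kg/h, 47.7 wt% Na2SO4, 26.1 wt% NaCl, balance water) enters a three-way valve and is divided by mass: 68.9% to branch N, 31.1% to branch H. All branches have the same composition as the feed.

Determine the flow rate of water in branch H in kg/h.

Branch H total = 0.311×1440 = 447.84 kg/h.
water in H = 0.262×447.84 = 117.33 kg/h.

117.3 kg/h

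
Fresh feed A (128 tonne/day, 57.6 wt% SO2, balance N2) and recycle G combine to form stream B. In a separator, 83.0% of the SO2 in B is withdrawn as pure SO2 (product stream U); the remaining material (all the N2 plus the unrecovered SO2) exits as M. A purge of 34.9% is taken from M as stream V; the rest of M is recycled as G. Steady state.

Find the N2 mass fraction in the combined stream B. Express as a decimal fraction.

0.652

N2 enters only via A and leaves only via the purge: 128×0.424 = 0.349×(N2 in M), and the separator passes all N2, so N2 in B = N2 in M = 155.51 tonne/day.
SO2 in B: m_A = 128×0.576 + (1−0.349)·(1−0.830)·m_A, so m_A = 73.728/0.8893 = 82.903 tonne/day.
B = 82.903 + 155.51 = 238.41 tonne/day.
N2 fraction in B = 155.51/238.41 = 0.652.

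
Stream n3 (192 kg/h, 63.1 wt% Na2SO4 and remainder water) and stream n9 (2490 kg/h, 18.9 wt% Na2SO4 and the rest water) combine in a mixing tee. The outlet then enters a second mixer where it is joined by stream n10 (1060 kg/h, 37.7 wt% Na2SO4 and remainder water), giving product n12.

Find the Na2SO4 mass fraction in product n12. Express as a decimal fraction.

0.265

Overall, product flow = 3742 kg/h.
Na2SO4 in = 192×0.631 + 2490×0.189 + 1060×0.377 = 991.38 kg/h.
Na2SO4 fraction in n12 = 0.265.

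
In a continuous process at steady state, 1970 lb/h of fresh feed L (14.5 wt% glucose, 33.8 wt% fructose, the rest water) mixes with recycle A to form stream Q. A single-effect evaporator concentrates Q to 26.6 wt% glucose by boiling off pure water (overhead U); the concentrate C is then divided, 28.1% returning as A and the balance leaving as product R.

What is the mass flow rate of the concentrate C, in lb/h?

1494 lb/h

Overall glucose balance (none leaves overhead): glucose in fresh feed = glucose in product, i.e. 1970×0.145 = (1−0.281)·C·0.266.
C = 285.65/(0.266×0.719) = 1493.6 lb/h.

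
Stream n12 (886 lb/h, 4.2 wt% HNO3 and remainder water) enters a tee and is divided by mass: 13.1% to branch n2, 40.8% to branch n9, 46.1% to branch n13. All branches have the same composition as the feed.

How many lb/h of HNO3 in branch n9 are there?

15.18 lb/h

Branch n9 total = 0.408×886 = 361.49 lb/h.
HNO3 in n9 = 0.042×361.49 = 15.182 lb/h.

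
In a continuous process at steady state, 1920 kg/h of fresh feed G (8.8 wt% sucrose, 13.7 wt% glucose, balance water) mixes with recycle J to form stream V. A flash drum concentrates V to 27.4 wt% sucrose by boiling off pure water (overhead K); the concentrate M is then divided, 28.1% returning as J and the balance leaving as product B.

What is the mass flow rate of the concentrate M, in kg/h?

857.6 kg/h

Overall sucrose balance (none leaves overhead): sucrose in fresh feed = sucrose in product, i.e. 1920×0.088 = (1−0.281)·M·0.274.
M = 168.96/(0.274×0.719) = 857.64 kg/h.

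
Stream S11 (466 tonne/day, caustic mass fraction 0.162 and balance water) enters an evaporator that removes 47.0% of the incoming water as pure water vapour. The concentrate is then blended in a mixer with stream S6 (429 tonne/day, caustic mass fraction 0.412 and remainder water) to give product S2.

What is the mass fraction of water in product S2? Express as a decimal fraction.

Vapour removed = 0.470×0.838×466 = 183.54 tonne/day; concentrate = 282.46 tonne/day.
water reaching the mixer = 206.97 (from concentrate) + 429×0.588 = 459.22 tonne/day.
Product flow = 282.46 + 429 = 711.46 tonne/day; water fraction = 0.645.

0.645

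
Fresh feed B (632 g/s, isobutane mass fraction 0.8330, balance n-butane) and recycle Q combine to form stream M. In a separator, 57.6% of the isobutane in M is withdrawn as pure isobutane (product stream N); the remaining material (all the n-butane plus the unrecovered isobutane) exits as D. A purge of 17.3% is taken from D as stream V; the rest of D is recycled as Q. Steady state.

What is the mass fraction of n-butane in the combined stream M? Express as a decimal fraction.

0.4294

n-butane enters only via B and leaves only via the purge: 632×0.167 = 0.173×(n-butane in D), and the separator passes all n-butane, so n-butane in M = n-butane in D = 610.08 g/s.
isobutane in M: m_A = 632×0.833 + (1−0.173)·(1−0.576)·m_A, so m_A = 526.46/0.6494 = 810.74 g/s.
M = 810.74 + 610.08 = 1420.8 g/s.
n-butane fraction in M = 610.08/1420.8 = 0.4294.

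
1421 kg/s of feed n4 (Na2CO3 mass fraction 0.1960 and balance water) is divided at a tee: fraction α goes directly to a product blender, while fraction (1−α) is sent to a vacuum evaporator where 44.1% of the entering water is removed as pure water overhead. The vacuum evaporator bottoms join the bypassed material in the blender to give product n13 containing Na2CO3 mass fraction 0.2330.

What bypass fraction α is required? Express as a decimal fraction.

All 1421×0.196 = 278.52 kg/s of Na2CO3 reaches n13, so n13 = 278.52/0.233 = 1195.3 kg/s and vapour = 225.65 kg/s.
The evaporator receives (1−α)·1421 of feed at 0.804 water and removes 0.441 of that water:
0.441×0.804×(1−α)×1421 = 225.65
(1−α) = 225.65/503.84 = 0.4479;  α = 0.5521.

0.552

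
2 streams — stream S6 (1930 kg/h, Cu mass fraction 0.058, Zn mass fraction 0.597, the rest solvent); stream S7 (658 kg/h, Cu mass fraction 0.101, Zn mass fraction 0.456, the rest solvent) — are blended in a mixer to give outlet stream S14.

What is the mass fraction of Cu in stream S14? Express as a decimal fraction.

0.069

Total flow out = 1930 + 658 = 2588 kg/h.
Cu in = 1930×0.058 + 658×0.101 = 178.4 kg/h.
Cu mass fraction in S14 = 178.4/2588 = 0.069.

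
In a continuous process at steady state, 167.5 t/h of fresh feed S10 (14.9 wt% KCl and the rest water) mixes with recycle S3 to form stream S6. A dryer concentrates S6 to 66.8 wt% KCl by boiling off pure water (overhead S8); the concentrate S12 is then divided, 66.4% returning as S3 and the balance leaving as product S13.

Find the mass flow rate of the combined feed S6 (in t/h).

Overall KCl balance (none leaves overhead): KCl in fresh feed = KCl in product, i.e. 167.5×0.149 = (1−0.664)·S12·0.668.
S12 = 24.957/(0.668×0.336) = 111.2 t/h.
Recycle S3 = 0.664×111.2 = 73.833 t/h.
Combined feed S6 = 167.5 + 73.833 = 241.33 t/h.

241.3 t/h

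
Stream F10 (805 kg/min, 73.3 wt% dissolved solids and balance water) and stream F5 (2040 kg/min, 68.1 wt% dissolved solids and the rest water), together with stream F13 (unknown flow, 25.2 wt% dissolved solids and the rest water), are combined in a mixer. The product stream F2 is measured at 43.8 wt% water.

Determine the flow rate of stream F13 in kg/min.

1227 kg/min

Let F13 be the unknown flow. Total out = 2845 + F13.
water balance: 865.69 + 0.748·F13 = 0.438·(2845 + F13)
(0.748 − 0.438)·F13 = 0.438×2845 − 865.69 = 380.41
F13 = 380.41 / 0.310 = 1227.1 kg/min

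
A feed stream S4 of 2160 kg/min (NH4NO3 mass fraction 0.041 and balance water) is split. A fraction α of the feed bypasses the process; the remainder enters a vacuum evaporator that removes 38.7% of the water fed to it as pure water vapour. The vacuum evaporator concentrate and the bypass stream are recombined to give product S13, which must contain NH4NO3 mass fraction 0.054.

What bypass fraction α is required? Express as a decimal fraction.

0.351

All 2160×0.041 = 88.56 kg/min of NH4NO3 reaches S13, so S13 = 88.56/0.054 = 1640 kg/min and vapour = 520 kg/min.
The evaporator receives (1−α)·2160 of feed at 0.959 water and removes 0.387 of that water:
0.387×0.959×(1−α)×2160 = 520
(1−α) = 520/801.65 = 0.6487;  α = 0.3513.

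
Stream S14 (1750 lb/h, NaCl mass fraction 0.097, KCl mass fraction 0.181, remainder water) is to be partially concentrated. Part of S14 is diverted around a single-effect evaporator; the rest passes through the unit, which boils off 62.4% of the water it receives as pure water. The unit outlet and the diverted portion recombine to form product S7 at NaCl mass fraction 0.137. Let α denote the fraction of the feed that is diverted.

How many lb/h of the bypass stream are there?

All 1750×0.097 = 169.75 lb/h of NaCl reaches S7, so S7 = 169.75/0.137 = 1239.1 lb/h and vapour = 510.95 lb/h.
The evaporator receives (1−α)·1750 of feed at 0.722 water and removes 0.624 of that water:
0.624×0.722×(1−α)×1750 = 510.95
(1−α) = 510.95/788.42 = 0.6481;  α = 0.3519.
Bypass flow = 0.3519×1750 = 615.89 lb/h.

615.9 lb/h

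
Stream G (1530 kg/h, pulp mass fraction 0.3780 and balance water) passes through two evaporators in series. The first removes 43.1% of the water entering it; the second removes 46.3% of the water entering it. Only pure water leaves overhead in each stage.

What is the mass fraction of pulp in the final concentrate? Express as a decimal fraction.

0.6654

water in feed = 1530×0.622 = 951.66 kg/h.
After stage 1: water left = (1−0.431)×951.66 = 541.49; stream total = 1119.8 kg/h.
After stage 2: water left = (1−0.463)×541.49 = 290.78; final concentrate = 869.12 kg/h.
pulp fraction = 578.34/869.12 = 0.6654.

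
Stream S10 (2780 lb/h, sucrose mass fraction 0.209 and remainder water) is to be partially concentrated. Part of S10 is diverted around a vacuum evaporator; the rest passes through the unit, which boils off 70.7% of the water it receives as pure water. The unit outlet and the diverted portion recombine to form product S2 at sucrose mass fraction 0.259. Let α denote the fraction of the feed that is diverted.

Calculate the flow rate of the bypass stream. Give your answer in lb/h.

1820 lb/h

All 2780×0.209 = 581.02 lb/h of sucrose reaches S2, so S2 = 581.02/0.259 = 2243.3 lb/h and vapour = 536.68 lb/h.
The evaporator receives (1−α)·2780 of feed at 0.791 water and removes 0.707 of that water:
0.707×0.791×(1−α)×2780 = 536.68
(1−α) = 536.68/1554.7 = 0.3452;  α = 0.6548.
Bypass flow = 0.6548×2780 = 1820.3 lb/h.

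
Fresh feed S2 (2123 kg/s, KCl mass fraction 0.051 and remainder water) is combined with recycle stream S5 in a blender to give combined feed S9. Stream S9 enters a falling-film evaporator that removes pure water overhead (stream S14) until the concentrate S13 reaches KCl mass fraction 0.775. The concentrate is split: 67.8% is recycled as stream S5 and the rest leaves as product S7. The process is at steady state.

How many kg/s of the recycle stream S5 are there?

294.2 kg/s

Overall KCl balance (none leaves overhead): KCl in fresh feed = KCl in product, i.e. 2123×0.051 = (1−0.678)·S13·0.775.
S13 = 108.27/(0.775×0.322) = 433.87 kg/s.
Recycle S5 = 0.678×433.87 = 294.17 kg/s.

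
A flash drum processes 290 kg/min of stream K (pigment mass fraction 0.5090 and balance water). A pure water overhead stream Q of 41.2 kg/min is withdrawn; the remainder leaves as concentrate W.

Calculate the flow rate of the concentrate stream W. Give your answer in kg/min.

248.8 kg/min

Concentrate = 290 − 41.2 = 248.8 kg/min.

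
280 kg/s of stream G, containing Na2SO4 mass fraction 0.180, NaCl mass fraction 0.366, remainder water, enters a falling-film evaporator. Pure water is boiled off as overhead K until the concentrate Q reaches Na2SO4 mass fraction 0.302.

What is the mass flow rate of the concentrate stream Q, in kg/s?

166.9 kg/s

Na2SO4 is conserved: 280×0.180 = 50.4 kg/s all reports to the concentrate.
Concentrate = 50.4/(target fraction) = 166.89 kg/s.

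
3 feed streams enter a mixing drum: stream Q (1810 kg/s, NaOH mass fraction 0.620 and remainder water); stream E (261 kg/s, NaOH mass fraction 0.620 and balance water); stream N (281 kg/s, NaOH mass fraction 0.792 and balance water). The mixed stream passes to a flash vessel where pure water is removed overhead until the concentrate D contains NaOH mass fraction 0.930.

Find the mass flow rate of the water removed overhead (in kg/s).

NaOH entering = 1810×0.620 + 261×0.620 + 281×0.792 = 1506.6 kg/s.
All NaOH reports to D, so D = 1506.6/0.930 = 1620 kg/s.
Total feed = 2352 kg/s; overhead = 2352 − 1620 = 732.03 kg/s.

732 kg/s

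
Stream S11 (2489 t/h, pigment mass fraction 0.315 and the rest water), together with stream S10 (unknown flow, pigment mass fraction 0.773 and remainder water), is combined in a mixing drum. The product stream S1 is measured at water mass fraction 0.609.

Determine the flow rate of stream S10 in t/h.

Let S10 be the unknown flow. Total out = 2489 + S10.
water balance: 1705 + 0.227·S10 = 0.609·(2489 + S10)
(0.227 − 0.609)·S10 = 0.609×2489 − 1705 = -189.16
S10 = -189.16 / -0.382 = 495.19 t/h

495.2 t/h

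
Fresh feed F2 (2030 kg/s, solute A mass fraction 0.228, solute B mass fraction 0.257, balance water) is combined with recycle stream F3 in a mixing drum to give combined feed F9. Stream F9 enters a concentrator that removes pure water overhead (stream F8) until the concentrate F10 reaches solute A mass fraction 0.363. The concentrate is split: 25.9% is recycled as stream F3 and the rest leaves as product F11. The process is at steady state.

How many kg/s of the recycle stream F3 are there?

445.7 kg/s

Overall solute A balance (none leaves overhead): solute A in fresh feed = solute A in product, i.e. 2030×0.228 = (1−0.259)·F10·0.363.
F10 = 462.84/(0.363×0.741) = 1720.7 kg/s.
Recycle F3 = 0.259×1720.7 = 445.66 kg/s.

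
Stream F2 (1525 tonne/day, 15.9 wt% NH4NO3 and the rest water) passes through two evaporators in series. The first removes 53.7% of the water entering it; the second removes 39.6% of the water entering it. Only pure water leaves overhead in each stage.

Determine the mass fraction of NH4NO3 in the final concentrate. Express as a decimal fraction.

water in feed = 1525×0.841 = 1282.5 tonne/day.
After stage 1: water left = (1−0.537)×1282.5 = 593.81; stream total = 836.28 tonne/day.
After stage 2: water left = (1−0.396)×593.81 = 358.66; final concentrate = 601.14 tonne/day.
NH4NO3 fraction = 242.47/601.14 = 0.403.

0.403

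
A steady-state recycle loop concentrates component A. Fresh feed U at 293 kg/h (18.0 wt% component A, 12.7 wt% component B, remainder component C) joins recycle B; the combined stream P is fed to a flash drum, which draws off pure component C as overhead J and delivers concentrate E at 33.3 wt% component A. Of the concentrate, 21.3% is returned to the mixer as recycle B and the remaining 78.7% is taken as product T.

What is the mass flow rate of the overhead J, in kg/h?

Overall component A balance (none leaves overhead): component A in fresh feed = component A in product, i.e. 293×0.180 = (1−0.213)·E·0.333.
E = 52.74/(0.333×0.787) = 201.24 kg/h.
Recycle B = 0.213×201.24 = 42.865 kg/h.
Combined feed P = 293 + 42.865 = 335.86 kg/h.
Overhead J = P − E = 335.86 − 201.24 = 134.62 kg/h.

134.6 kg/h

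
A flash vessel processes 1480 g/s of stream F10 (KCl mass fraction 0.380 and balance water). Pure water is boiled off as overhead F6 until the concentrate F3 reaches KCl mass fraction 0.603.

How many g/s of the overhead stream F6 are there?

KCl is conserved: 1480×0.380 = 562.4 g/s all reports to the concentrate.
Concentrate = 562.4/(target fraction) = 932.67 g/s.
Overhead = 1480 − 932.67 = 547.33 g/s.

547.3 g/s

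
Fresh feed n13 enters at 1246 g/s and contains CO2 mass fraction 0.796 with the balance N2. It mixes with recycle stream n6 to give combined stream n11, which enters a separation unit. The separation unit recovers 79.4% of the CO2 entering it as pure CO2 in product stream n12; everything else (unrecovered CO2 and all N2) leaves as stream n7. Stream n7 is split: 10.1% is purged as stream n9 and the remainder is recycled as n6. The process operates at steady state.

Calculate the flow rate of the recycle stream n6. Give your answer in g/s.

2488 g/s

N2 enters only via n13 and leaves only via the purge: 1246×0.204 = 0.101×(N2 in n7), and the separation unit passes all N2, so N2 in n11 = N2 in n7 = 2516.7 g/s.
CO2 in n11: m_A = 1246×0.796 + (1−0.101)·(1−0.794)·m_A, so m_A = 991.82/0.8148 = 1217.2 g/s.
n7 = (1−0.794)×1217.2 + 2516.7 = 2767.4 g/s.
Recycle n6 = (1−0.101)×2767.4 = 2487.9 g/s.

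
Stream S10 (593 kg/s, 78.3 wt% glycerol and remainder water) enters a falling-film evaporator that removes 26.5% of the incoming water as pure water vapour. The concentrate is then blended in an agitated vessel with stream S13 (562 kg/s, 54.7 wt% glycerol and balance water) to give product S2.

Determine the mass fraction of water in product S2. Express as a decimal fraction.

0.312

Vapour removed = 0.265×0.217×593 = 34.1 kg/s; concentrate = 558.9 kg/s.
water reaching the mixer = 94.581 (from concentrate) + 562×0.453 = 349.17 kg/s.
Product flow = 558.9 + 562 = 1120.9 kg/s; water fraction = 0.312.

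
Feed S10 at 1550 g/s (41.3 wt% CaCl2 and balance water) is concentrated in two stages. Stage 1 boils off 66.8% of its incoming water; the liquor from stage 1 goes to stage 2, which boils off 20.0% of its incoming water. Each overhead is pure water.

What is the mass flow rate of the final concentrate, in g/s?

water in feed = 1550×0.587 = 909.85 g/s.
After stage 1: water left = (1−0.668)×909.85 = 302.07; stream total = 942.22 g/s.
After stage 2: water left = (1−0.200)×302.07 = 241.66; final concentrate = 881.81 g/s.

881.8 g/s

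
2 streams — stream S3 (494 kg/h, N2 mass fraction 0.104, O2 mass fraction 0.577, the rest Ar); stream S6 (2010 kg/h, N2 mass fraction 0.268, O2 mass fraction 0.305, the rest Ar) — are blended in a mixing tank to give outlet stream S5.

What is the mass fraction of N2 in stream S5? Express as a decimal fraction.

Total flow out = 494 + 2010 = 2504 kg/h.
N2 in = 494×0.104 + 2010×0.268 = 590.06 kg/h.
N2 mass fraction in S5 = 590.06/2504 = 0.236.

0.236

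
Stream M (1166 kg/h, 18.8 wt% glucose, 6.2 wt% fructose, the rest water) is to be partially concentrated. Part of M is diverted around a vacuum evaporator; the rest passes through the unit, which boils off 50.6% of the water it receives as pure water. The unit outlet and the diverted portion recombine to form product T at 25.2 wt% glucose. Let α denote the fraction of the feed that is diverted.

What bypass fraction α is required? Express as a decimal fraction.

All 1166×0.188 = 219.21 kg/h of glucose reaches T, so T = 219.21/0.252 = 869.87 kg/h and vapour = 296.13 kg/h.
The evaporator receives (1−α)·1166 of feed at 0.750 water and removes 0.506 of that water:
0.506×0.750×(1−α)×1166 = 296.13
(1−α) = 296.13/442.5 = 0.6692;  α = 0.3308.

0.331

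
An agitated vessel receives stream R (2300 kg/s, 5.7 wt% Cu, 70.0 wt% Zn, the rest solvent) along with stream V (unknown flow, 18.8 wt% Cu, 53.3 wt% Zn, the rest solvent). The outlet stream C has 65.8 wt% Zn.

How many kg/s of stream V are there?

Let V be the unknown flow. Total out = 2300 + V.
Zn balance: 1610 + 0.533·V = 0.658·(2300 + V)
(0.533 − 0.658)·V = 0.658×2300 − 1610 = -96.6
V = -96.6 / -0.125 = 772.8 kg/s

772.8 kg/s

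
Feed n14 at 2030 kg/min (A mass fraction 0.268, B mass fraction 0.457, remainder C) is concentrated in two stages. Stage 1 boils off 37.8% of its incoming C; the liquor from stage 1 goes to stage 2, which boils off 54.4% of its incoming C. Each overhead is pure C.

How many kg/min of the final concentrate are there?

1630 kg/min

C in feed = 2030×0.275 = 558.25 kg/min.
After stage 1: C left = (1−0.378)×558.25 = 347.23; stream total = 1819 kg/min.
After stage 2: C left = (1−0.544)×347.23 = 158.34; final concentrate = 1630.1 kg/min.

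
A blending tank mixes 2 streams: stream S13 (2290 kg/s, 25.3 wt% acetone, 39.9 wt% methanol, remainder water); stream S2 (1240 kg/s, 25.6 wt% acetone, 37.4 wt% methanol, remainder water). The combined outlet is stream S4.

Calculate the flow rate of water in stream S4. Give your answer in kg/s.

1256 kg/s

water out = water in = 2290×0.348 + 1240×0.370 = 1255.7 kg/s.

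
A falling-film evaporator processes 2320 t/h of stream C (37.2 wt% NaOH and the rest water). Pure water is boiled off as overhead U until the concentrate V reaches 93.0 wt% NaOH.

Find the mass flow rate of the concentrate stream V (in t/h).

NaOH is conserved: 2320×0.372 = 863.04 t/h all reports to the concentrate.
Concentrate = 863.04/(target fraction) = 928 t/h.

928 t/h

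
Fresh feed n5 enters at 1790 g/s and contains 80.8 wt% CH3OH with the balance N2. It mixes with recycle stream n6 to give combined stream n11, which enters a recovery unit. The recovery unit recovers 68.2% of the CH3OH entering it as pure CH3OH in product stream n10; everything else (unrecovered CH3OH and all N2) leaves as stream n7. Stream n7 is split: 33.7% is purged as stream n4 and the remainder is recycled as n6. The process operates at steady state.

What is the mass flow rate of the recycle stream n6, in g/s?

1063 g/s

N2 enters only via n5 and leaves only via the purge: 1790×0.192 = 0.337×(N2 in n7), and the recovery unit passes all N2, so N2 in n11 = N2 in n7 = 1019.8 g/s.
CH3OH in n11: m_A = 1790×0.808 + (1−0.337)·(1−0.682)·m_A, so m_A = 1446.3/0.7892 = 1832.7 g/s.
n7 = (1−0.682)×1832.7 + 1019.8 = 1602.6 g/s.
Recycle n6 = (1−0.337)×1602.6 = 1062.5 g/s.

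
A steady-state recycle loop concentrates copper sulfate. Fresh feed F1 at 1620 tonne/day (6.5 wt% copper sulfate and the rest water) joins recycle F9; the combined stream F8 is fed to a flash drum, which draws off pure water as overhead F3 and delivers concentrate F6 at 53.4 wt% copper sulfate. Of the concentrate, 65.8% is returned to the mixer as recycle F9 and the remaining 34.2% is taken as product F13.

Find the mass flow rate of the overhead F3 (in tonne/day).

1423 tonne/day

Overall copper sulfate balance (none leaves overhead): copper sulfate in fresh feed = copper sulfate in product, i.e. 1620×0.065 = (1−0.658)·F6·0.534.
F6 = 105.3/(0.534×0.342) = 576.58 tonne/day.
Recycle F9 = 0.658×576.58 = 379.39 tonne/day.
Combined feed F8 = 1620 + 379.39 = 1999.4 tonne/day.
Overhead F3 = F8 − F6 = 1999.4 − 576.58 = 1422.8 tonne/day.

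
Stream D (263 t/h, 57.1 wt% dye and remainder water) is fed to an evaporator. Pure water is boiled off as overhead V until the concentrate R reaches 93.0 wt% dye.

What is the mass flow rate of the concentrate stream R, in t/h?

dye is conserved: 263×0.571 = 150.17 t/h all reports to the concentrate.
Concentrate = 150.17/(target fraction) = 161.48 t/h.

161.5 t/h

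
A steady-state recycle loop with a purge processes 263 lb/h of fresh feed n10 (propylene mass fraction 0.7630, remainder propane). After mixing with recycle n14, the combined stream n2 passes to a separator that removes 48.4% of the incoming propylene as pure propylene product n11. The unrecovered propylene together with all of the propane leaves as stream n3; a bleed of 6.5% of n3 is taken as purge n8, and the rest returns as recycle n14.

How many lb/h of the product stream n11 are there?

propylene in n2: m_A = 263×0.763 + (1−0.065)·(1−0.484)·m_A, so m_A = 200.67/0.5175 = 387.74 lb/h.
Product n11 = 0.484×387.74 = 187.66 lb/h.

187.7 lb/h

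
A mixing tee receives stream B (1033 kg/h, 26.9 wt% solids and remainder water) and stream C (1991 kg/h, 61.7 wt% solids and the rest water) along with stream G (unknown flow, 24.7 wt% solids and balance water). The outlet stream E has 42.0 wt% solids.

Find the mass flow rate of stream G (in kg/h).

1366 kg/h

Let G be the unknown flow. Total out = 3024 + G.
solids balance: 1506.3 + 0.247·G = 0.420·(3024 + G)
(0.247 − 0.420)·G = 0.420×3024 − 1506.3 = -236.24
G = -236.24 / -0.173 = 1365.6 kg/h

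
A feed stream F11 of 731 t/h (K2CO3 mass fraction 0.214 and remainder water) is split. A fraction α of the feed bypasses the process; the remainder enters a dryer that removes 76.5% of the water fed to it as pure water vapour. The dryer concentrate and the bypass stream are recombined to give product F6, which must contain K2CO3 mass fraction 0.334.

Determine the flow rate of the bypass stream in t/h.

All 731×0.214 = 156.43 t/h of K2CO3 reaches F6, so F6 = 156.43/0.334 = 468.37 t/h and vapour = 262.63 t/h.
The evaporator receives (1−α)·731 of feed at 0.786 water and removes 0.765 of that water:
0.765×0.786×(1−α)×731 = 262.63
(1−α) = 262.63/439.54 = 0.5975;  α = 0.4025.
Bypass flow = 0.4025×731 = 294.21 t/h.

294.2 t/h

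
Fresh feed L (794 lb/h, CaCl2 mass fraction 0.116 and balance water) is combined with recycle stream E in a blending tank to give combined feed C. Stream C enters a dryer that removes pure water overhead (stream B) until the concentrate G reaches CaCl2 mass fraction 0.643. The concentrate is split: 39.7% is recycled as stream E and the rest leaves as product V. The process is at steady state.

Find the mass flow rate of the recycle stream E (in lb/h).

94.31 lb/h

Overall CaCl2 balance (none leaves overhead): CaCl2 in fresh feed = CaCl2 in product, i.e. 794×0.116 = (1−0.397)·G·0.643.
G = 92.104/(0.643×0.603) = 237.55 lb/h.
Recycle E = 0.397×237.55 = 94.306 lb/h.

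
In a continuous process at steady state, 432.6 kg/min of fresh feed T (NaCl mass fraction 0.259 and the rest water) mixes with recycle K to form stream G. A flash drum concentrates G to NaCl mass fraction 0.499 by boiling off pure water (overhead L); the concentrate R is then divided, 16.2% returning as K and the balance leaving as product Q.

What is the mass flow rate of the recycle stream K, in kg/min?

Overall NaCl balance (none leaves overhead): NaCl in fresh feed = NaCl in product, i.e. 432.6×0.259 = (1−0.162)·R·0.499.
R = 112.04/(0.499×0.838) = 267.94 kg/min.
Recycle K = 0.162×267.94 = 43.407 kg/min.

43.41 kg/min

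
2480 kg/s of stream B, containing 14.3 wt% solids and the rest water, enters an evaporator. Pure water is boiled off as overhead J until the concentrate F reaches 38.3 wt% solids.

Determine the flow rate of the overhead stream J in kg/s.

solids is conserved: 2480×0.143 = 354.64 kg/s all reports to the concentrate.
Concentrate = 354.64/(target fraction) = 925.95 kg/s.
Overhead = 2480 − 925.95 = 1554 kg/s.

1554 kg/s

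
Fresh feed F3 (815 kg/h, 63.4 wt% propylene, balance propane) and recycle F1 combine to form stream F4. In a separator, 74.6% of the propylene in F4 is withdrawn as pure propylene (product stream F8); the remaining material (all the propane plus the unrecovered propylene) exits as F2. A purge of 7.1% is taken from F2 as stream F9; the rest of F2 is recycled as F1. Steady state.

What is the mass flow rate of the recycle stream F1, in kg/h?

4063 kg/h

propane enters only via F3 and leaves only via the purge: 815×0.366 = 0.071×(propane in F2), and the separator passes all propane, so propane in F4 = propane in F2 = 4201.3 kg/h.
propylene in F4: m_A = 815×0.634 + (1−0.071)·(1−0.746)·m_A, so m_A = 516.71/0.7640 = 676.29 kg/h.
F2 = (1−0.746)×676.29 + 4201.3 = 4373 kg/h.
Recycle F1 = (1−0.071)×4373 = 4062.6 kg/h.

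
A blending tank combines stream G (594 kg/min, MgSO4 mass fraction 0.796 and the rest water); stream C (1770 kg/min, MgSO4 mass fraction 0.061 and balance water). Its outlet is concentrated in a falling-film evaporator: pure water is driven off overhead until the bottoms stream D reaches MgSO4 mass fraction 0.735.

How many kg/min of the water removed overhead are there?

MgSO4 entering = 594×0.796 + 1770×0.061 = 580.79 kg/min.
All MgSO4 reports to D, so D = 580.79/0.735 = 790.2 kg/min.
Total feed = 2364 kg/min; overhead = 2364 − 790.2 = 1573.8 kg/min.

1574 kg/min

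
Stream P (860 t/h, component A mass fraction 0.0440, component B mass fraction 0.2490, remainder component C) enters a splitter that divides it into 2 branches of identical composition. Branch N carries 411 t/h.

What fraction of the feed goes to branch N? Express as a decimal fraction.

Fraction to N = 411/860 = 0.4779.

0.478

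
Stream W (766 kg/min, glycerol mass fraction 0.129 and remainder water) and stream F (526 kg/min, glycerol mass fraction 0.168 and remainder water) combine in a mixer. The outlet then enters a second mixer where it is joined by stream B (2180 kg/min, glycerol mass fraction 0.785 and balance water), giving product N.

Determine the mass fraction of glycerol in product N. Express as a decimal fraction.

Overall, product flow = 3472 kg/min.
glycerol in = 766×0.129 + 526×0.168 + 2180×0.785 = 1898.5 kg/min.
glycerol fraction in N = 0.547.

0.547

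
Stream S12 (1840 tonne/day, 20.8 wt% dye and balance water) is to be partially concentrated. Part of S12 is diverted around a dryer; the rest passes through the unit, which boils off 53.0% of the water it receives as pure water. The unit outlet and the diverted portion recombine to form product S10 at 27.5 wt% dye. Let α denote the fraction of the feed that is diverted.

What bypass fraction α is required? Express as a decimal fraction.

All 1840×0.208 = 382.72 tonne/day of dye reaches S10, so S10 = 382.72/0.275 = 1391.7 tonne/day and vapour = 448.29 tonne/day.
The evaporator receives (1−α)·1840 of feed at 0.792 water and removes 0.530 of that water:
0.530×0.792×(1−α)×1840 = 448.29
(1−α) = 448.29/772.36 = 0.5804;  α = 0.4196.

0.420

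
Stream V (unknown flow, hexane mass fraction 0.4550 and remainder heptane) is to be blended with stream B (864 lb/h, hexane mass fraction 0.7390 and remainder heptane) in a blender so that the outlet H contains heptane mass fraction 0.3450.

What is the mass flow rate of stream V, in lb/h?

362.9 lb/h

Let V be the unknown flow. Total out = 864 + V.
heptane balance: 225.5 + 0.545·V = 0.345·(864 + V)
(0.545 − 0.345)·V = 0.345×864 − 225.5 = 72.576
V = 72.576 / 0.200 = 362.88 lb/h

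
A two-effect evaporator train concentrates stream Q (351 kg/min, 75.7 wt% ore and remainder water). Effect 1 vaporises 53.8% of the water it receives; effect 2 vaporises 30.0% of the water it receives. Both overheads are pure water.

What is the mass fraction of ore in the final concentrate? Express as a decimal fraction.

water in feed = 351×0.243 = 85.293 kg/min.
After stage 1: water left = (1−0.538)×85.293 = 39.405; stream total = 305.11 kg/min.
After stage 2: water left = (1−0.300)×39.405 = 27.584; final concentrate = 293.29 kg/min.
ore fraction = 265.71/293.29 = 0.906.

0.906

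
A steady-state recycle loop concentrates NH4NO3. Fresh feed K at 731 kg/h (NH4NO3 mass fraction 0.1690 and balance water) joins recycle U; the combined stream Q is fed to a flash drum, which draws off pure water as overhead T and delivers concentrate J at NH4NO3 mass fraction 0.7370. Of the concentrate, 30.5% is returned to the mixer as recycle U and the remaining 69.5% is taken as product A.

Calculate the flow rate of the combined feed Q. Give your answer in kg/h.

Overall NH4NO3 balance (none leaves overhead): NH4NO3 in fresh feed = NH4NO3 in product, i.e. 731×0.169 = (1−0.305)·J·0.737.
J = 123.54/(0.737×0.695) = 241.19 kg/h.
Recycle U = 0.305×241.19 = 73.562 kg/h.
Combined feed Q = 731 + 73.562 = 804.56 kg/h.

804.6 kg/h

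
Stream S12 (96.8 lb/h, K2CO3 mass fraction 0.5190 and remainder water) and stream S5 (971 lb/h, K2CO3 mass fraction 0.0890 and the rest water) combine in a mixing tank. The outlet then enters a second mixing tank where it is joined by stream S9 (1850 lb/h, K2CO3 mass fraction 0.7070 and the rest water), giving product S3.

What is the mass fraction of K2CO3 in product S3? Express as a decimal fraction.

0.4951

Overall, product flow = 2917.8 lb/h.
K2CO3 in = 96.8×0.519 + 971×0.089 + 1850×0.707 = 1444.6 lb/h.
K2CO3 fraction in S3 = 0.4951.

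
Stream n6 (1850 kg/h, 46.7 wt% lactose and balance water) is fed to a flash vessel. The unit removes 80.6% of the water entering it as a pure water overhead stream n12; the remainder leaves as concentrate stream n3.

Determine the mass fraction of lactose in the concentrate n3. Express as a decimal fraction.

lactose is not removed: 1850×0.467 = 863.95 kg/h of lactose enters n3.
water entering = 1850×0.533 = 986.05 kg/h; overhead removed = 0.806×986.05 = 794.76 kg/h.
Concentrate = 1850 − 794.76 = 1055.2 kg/h.
Mass fraction = 863.95/1055.2 = 0.819.

0.819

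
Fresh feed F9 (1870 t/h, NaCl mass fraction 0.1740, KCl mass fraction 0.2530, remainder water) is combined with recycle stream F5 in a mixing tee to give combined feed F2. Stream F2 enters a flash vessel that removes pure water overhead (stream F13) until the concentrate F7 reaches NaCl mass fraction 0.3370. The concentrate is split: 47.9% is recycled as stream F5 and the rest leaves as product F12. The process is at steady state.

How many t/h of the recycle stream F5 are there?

887.7 t/h

Overall NaCl balance (none leaves overhead): NaCl in fresh feed = NaCl in product, i.e. 1870×0.174 = (1−0.479)·F7·0.337.
F7 = 325.38/(0.337×0.521) = 1853.2 t/h.
Recycle F5 = 0.479×1853.2 = 887.68 t/h.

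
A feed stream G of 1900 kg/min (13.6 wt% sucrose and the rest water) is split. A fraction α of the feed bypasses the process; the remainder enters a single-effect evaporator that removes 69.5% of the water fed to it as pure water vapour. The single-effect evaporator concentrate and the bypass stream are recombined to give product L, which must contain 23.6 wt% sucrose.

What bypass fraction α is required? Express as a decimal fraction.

0.294

All 1900×0.136 = 258.4 kg/min of sucrose reaches L, so L = 258.4/0.236 = 1094.9 kg/min and vapour = 805.08 kg/min.
The evaporator receives (1−α)·1900 of feed at 0.864 water and removes 0.695 of that water:
0.695×0.864×(1−α)×1900 = 805.08
(1−α) = 805.08/1140.9 = 0.7057;  α = 0.2943.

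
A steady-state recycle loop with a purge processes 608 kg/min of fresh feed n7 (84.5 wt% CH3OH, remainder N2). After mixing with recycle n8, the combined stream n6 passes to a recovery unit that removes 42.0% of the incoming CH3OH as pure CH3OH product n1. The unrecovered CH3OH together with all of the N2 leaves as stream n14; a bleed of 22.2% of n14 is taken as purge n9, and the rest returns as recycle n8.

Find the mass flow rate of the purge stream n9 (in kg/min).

N2 enters only via n7 and leaves only via the purge: 608×0.155 = 0.222×(N2 in n14), and the recovery unit passes all N2, so N2 in n6 = N2 in n14 = 424.5 kg/min.
CH3OH in n6: m_A = 608×0.845 + (1−0.222)·(1−0.420)·m_A, so m_A = 513.76/0.5488 = 936.22 kg/min.
n14 = (1−0.420)×936.22 + 424.5 = 967.51 kg/min.
Purge n9 = 0.222×967.51 = 214.79 kg/min.

214.8 kg/min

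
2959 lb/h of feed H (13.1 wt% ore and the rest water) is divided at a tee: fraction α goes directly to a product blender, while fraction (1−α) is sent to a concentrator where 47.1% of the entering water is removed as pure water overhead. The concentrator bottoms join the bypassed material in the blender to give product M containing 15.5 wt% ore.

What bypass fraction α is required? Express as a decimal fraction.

All 2959×0.131 = 387.63 lb/h of ore reaches M, so M = 387.63/0.155 = 2500.8 lb/h and vapour = 458.17 lb/h.
The evaporator receives (1−α)·2959 of feed at 0.869 water and removes 0.471 of that water:
0.471×0.869×(1−α)×2959 = 458.17
(1−α) = 458.17/1211.1 = 0.3783;  α = 0.6217.

0.622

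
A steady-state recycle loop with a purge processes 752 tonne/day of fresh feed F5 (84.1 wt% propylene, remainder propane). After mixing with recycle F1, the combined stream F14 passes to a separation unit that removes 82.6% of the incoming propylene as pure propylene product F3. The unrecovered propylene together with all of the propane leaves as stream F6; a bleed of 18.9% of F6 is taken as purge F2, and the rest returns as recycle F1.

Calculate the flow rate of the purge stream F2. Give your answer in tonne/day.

propane enters only via F5 and leaves only via the purge: 752×0.159 = 0.189×(propane in F6), and the separation unit passes all propane, so propane in F14 = propane in F6 = 632.63 tonne/day.
propylene in F14: m_A = 752×0.841 + (1−0.189)·(1−0.826)·m_A, so m_A = 632.43/0.8589 = 736.34 tonne/day.
F6 = (1−0.826)×736.34 + 632.63 = 760.76 tonne/day.
Purge F2 = 0.189×760.76 = 143.78 tonne/day.

143.8 tonne/day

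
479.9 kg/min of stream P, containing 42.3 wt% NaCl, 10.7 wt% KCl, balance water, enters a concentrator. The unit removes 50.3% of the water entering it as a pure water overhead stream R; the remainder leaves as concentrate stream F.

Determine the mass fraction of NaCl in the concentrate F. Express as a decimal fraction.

NaCl is not removed: 479.9×0.423 = 203 kg/min of NaCl enters F.
water entering = 479.9×0.470 = 225.55 kg/min; overhead removed = 0.503×225.55 = 113.45 kg/min.
Concentrate = 479.9 − 113.45 = 366.45 kg/min.
Mass fraction = 203/366.45 = 0.554.

0.554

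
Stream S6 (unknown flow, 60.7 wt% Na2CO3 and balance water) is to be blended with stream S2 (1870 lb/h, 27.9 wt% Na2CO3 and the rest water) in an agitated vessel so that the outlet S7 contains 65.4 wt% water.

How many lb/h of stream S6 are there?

480 lb/h

Let S6 be the unknown flow. Total out = 1870 + S6.
water balance: 1348.3 + 0.393·S6 = 0.654·(1870 + S6)
(0.393 − 0.654)·S6 = 0.654×1870 − 1348.3 = -125.29
S6 = -125.29 / -0.261 = 480.04 lb/h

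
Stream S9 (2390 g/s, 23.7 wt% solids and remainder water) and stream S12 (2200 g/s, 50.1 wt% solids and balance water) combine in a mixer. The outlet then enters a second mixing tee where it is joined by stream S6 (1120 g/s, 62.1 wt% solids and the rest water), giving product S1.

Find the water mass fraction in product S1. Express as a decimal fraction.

0.5860

Overall, product flow = 5710 g/s.
water in = 2390×0.763 + 2200×0.499 + 1120×0.379 = 3345.8 g/s.
water fraction in S1 = 0.5860.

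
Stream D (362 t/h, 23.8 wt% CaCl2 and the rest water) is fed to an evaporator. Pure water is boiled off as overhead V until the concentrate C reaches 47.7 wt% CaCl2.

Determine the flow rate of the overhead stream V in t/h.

181.4 t/h

CaCl2 is conserved: 362×0.238 = 86.156 t/h all reports to the concentrate.
Concentrate = 86.156/(target fraction) = 180.62 t/h.
Overhead = 362 − 180.62 = 181.38 t/h.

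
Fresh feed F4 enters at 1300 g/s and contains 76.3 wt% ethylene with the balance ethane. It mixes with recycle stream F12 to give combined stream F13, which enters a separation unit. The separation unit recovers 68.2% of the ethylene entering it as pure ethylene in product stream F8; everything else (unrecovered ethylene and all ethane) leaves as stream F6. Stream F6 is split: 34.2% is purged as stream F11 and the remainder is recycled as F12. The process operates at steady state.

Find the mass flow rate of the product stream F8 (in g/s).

ethylene in F13: m_A = 1300×0.763 + (1−0.342)·(1−0.682)·m_A, so m_A = 991.9/0.7908 = 1254.4 g/s.
Product F8 = 0.682×1254.4 = 855.48 g/s.

855.5 g/s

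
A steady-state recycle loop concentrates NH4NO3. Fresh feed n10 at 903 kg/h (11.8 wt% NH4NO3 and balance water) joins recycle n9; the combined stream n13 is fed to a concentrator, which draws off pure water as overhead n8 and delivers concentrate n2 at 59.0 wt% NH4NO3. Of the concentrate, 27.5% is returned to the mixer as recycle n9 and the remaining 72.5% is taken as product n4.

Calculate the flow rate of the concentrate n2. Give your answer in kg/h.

Overall NH4NO3 balance (none leaves overhead): NH4NO3 in fresh feed = NH4NO3 in product, i.e. 903×0.118 = (1−0.275)·n2·0.590.
n2 = 106.55/(0.590×0.725) = 249.1 kg/h.

249.1 kg/h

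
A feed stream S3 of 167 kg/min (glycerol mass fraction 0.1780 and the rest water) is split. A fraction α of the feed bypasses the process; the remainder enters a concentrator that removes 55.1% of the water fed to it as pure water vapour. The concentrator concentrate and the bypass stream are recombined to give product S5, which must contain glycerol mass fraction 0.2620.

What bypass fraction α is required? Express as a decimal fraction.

All 167×0.178 = 29.726 kg/min of glycerol reaches S5, so S5 = 29.726/0.262 = 113.46 kg/min and vapour = 53.542 kg/min.
The evaporator receives (1−α)·167 of feed at 0.822 water and removes 0.551 of that water:
0.551×0.822×(1−α)×167 = 53.542
(1−α) = 53.542/75.638 = 0.7079;  α = 0.2921.

0.292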